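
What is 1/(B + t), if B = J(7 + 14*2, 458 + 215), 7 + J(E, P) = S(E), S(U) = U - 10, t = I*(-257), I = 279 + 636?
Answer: -1/235137 ≈ -4.2528e-6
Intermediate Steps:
I = 915
t = -235155 (t = 915*(-257) = -235155)
S(U) = -10 + U
J(E, P) = -17 + E (J(E, P) = -7 + (-10 + E) = -17 + E)
B = 18 (B = -17 + (7 + 14*2) = -17 + (7 + 28) = -17 + 35 = 18)
1/(B + t) = 1/(18 - 235155) = 1/(-235137) = -1/235137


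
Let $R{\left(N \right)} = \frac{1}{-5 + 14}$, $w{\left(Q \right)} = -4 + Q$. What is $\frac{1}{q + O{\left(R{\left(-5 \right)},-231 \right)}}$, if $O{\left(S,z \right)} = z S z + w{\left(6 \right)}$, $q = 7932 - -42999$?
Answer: $\frac{1}{56862} \approx 1.7586 \cdot 10^{-5}$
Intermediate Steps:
$q = 50931$ ($q = 7932 + 42999 = 50931$)
$R{\left(N \right)} = \frac{1}{9}$
$O{\left(S,z \right)} = 2 + S z^{2}$ ($O{\left(S,z \right)} = z S z + \left(-4 + 6\right) = S z z + 2 = S z^{2} + 2 = 2 + S z^{2}$)
$\frac{1}{q + O{\left(R{\left(-5 \right)},-231 \right)}} = \frac{1}{50931 + \left(2 + \frac{\left(-231\right)^{2}}{9}\right)} = \frac{1}{50931 + \left(2 + \frac{1}{9} \cdot 53361\right)} = \frac{1}{50931 + \left(2 + 5929\right)} = \frac{1}{50931 + 5931} = \frac{1}{56862}$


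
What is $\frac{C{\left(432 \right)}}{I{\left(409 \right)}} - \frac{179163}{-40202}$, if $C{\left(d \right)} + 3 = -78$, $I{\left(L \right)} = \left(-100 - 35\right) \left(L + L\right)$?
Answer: $\frac{183224319}{41106545} \approx 4.4573$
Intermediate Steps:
$I{\left(L \right)} = - 270 L$ ($I{\left(L \right)} = - 135 \cdot 2 L = - 270 L$)
$C{\left(d \right)} = -81$ ($C{\left(d \right)} = -3 - 78 = -81$)
$\frac{C{\left(432 \right)}}{I{\left(409 \right)}} - \frac{179163}{-40202} = - \frac{81}{\left(-270\right) 409} - \frac{179163}{-40202} = - \frac{81}{-110430} - - \frac{179163}{40202} = \left(-81\right) \left(- \frac{1}{110430}\right) + \frac{179163}{40202} = \frac{3}{4090} + \frac{179163}{40202} = \frac{183224319}{41106545}$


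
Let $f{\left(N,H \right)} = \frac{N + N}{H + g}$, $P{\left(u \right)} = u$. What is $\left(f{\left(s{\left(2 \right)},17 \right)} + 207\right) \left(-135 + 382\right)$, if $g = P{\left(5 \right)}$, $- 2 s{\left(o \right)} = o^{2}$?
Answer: $\frac{561925}{11} \approx 51084.0$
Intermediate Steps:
$s{\left(o \right)} = - \frac{o^{2}}{2}$
$g = 5$
$f{\left(N,H \right)} = \frac{2 N}{5 + H}$ ($f{\left(N,H \right)} = \frac{N + N}{H + 5} = \frac{2 N}{5 + H}$)
$\left(f{\left(s{\left(2 \right)},17 \right)} + 207\right) \left(-135 + 382\right) = \left(\frac{2 \left(- \frac{2^{2}}{2}\right)}{5 + 17} + 207\right) \left(-135 + 382\right) = \left(\frac{2 \left(\left(- \frac{1}{2}\right) 4\right)}{22} + 207\right) 247 = \left(2 \left(-2\right) \frac{1}{22} + 207\right) 247 = \left(- \frac{2}{11} + 207\right) 247 = \frac{2275}{11} \cdot 247 = \frac{561925}{11}$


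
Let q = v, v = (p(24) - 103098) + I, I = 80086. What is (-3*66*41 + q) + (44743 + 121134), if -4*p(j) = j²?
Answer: 134603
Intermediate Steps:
p(j) = -j²/4
v = -23156 (v = (-¼*24² - 103098) + 80086 = (-¼*576 - 103098) + 80086 = (-144 - 103098) + 80086 = -103242 + 80086 = -23156)
q = -23156
(-3*66*41 + q) + (44743 + 121134) = (-3*66*41 - 23156) + (44743 + 121134) = (-198*41 - 23156) + 165877 = (-8118 - 23156) + 165877 = -31274 + 165877 = 134603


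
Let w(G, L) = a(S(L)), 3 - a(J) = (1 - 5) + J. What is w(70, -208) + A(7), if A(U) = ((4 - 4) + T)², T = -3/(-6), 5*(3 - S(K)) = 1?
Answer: 89/20 ≈ 4.4500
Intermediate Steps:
S(K) = 14/5 (S(K) = 3 - ⅕*1 = 3 - ⅕ = 14/5)
T = ½ (T = -3*(-⅙) = ½ ≈ 0.50000)
a(J) = 7 - J (a(J) = 3 - ((1 - 5) + J) = 3 - (-4 + J) = 3 + (4 - J) = 7 - J)
w(G, L) = 21/5 (w(G, L) = 7 - 1*14/5 = 7 - 14/5 = 21/5)
A(U) = ¼ (A(U) = ((4 - 4) + ½)² = (0 + ½)² = (½)² = ¼)
w(70, -208) + A(7) = 21/5 + ¼ = 89/20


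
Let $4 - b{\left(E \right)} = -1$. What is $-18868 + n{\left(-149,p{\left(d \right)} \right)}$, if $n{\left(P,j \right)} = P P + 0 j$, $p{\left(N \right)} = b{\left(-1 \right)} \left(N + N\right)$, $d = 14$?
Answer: $3333$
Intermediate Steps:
$b{\left(E \right)} = 5$ ($b{\left(E \right)} = 4 - -1 = 4 + 1 = 5$)
$p{\left(N \right)} = 10 N$ ($p{\left(N \right)} = 5 \left(N + N\right) = 5 \cdot 2 N = 10 N$)
$n{\left(P,j \right)} = P^{2}$ ($n{\left(P,j \right)} = P^{2} + 0 = P^{2}$)
$-18868 + n{\left(-149,p{\left(d \right)} \right)} = -18868 + \left(-149\right)^{2} = -18868 + 22201 = 3333$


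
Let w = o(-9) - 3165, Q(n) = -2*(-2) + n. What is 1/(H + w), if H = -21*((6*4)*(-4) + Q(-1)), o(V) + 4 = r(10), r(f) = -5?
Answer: -1/1221 ≈ -0.00081900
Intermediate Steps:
o(V) = -9 (o(V) = -4 - 5 = -9)
Q(n) = 4 + n
H = 1953 (H = -21*((6*4)*(-4) + (4 - 1)) = -21*(24*(-4) + 3) = -21*(-96 + 3) = -21*(-93) = 1953)
w = -3174 (w = -9 - 3165 = -3174)
1/(H + w) = 1/(1953 - 3174) = 1/(-1221) = -1/1221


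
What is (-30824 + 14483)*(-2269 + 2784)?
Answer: -8415615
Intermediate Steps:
(-30824 + 14483)*(-2269 + 2784) = -16341*515 = -8415615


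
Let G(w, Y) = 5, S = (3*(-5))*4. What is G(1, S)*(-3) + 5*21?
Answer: 90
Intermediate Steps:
S = -60 (S = -15*4 = -60)
G(1, S)*(-3) + 5*21 = 5*(-3) + 5*21 = -15 + 105 = 90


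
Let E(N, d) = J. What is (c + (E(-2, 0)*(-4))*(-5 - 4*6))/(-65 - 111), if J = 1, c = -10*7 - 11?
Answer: -35/176 ≈ -0.19886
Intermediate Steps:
c = -81 (c = -70 - 11 = -81)
E(N, d) = 1
(c + (E(-2, 0)*(-4))*(-5 - 4*6))/(-65 - 111) = (-81 + (1*(-4))*(-5 - 4*6))/(-65 - 111) = (-81 - 4*(-5 - 24))/(-176) = (-81 - 4*(-29))*(-1/176) = (-81 + 116)*(-1/176) = 35*(-1/176) = -35/176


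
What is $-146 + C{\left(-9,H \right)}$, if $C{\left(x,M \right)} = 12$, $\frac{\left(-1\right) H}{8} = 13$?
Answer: $-134$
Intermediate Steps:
$H = -104$ ($H = \left(-8\right) 13 = -104$)
$-146 + C{\left(-9,H \right)} = -146 + 12 = -134$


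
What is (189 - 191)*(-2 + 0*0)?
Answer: 4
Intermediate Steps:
(189 - 191)*(-2 + 0*0) = -2*(-2 + 0) = -2*(-2) = 4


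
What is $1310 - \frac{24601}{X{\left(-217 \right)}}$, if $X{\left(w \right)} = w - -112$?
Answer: $\frac{162151}{105} \approx 1544.3$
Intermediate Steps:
$X{\left(w \right)} = 112 + w$ ($X{\left(w \right)} = w + 112 = 112 + w$)
$1310 - \frac{24601}{X{\left(-217 \right)}} = 1310 - \frac{24601}{112 - 217} = 1310 - \frac{24601}{-105} = 1310 - - \frac{24601}{105} = 1310 + \frac{24601}{105} = \frac{162151}{105}$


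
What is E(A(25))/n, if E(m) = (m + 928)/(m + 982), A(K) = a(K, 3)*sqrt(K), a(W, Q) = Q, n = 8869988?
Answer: 943/8843378036 ≈ 1.0663e-7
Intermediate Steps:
A(K) = 3*sqrt(K)
E(m) = (928 + m)/(982 + m)
E(A(25))/n = ((928 + 3*sqrt(25))/(982 + 3*sqrt(25)))/8869988 = ((928 + 3*5)/(982 + 3*5))*(1/8869988) = ((928 + 15)/(982 + 15))*(1/8869988) = (943/997)*(1/8869988) = 943/8843378036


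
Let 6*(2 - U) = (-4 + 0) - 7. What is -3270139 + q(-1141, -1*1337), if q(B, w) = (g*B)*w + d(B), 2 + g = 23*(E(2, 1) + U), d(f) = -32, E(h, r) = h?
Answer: 1190113955/6 ≈ 1.9835e+8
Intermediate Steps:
U = 23/6 (U = 2 - ((-4 + 0) - 7)/6 = 2 - (-4 - 7)/6 = 2 - ⅙*(-11) = 2 + 11/6 = 23/6 ≈ 3.8333)
g = 793/6 (g = -2 + 23*(2 + 23/6) = -2 + 23*(35/6) = -2 + 805/6 = 793/6 ≈ 132.17)
q(B, w) = -32 + 793*B*w/6 (q(B, w) = (793*B/6)*w - 32 = 793*B*w/6 - 32 = -32 + 793*B*w/6)
-3270139 + q(-1141, -1*1337) = -3270139 + (-32 + (793/6)*(-1141)*(-1*1337)) = -3270139 + (-32 + (793/6)*(-1141)*(-1337)) = -3270139 + (-32 + 1209734981/6) = -3270139 + 1209734789/6 = 1190113955/6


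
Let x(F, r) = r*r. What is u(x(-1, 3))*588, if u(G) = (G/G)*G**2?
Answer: 47628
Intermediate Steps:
x(F, r) = r**2
u(G) = G**2 (u(G) = 1*G**2 = G**2)
u(x(-1, 3))*588 = (3**2)**2*588 = 9**2*588 = 81*588 = 47628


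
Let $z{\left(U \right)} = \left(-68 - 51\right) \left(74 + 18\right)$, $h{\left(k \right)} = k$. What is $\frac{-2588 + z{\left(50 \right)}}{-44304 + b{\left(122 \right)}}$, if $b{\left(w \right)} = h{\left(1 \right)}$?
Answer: $\frac{13536}{44303} \approx 0.30553$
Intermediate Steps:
$z{\left(U \right)} = -10948$ ($z{\left(U \right)} = \left(-119\right) 92 = -10948$)
$b{\left(w \right)} = 1$
$\frac{-2588 + z{\left(50 \right)}}{-44304 + b{\left(122 \right)}} = \frac{-2588 - 10948}{-44304 + 1} = - \frac{13536}{-44303} = \left(-13536\right) \left(- \frac{1}{44303}\right) = \frac{13536}{44303}$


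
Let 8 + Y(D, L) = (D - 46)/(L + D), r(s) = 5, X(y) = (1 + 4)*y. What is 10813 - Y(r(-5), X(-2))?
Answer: 54064/5 ≈ 10813.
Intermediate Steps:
X(y) = 5*y
Y(D, L) = -8 + (-46 + D)/(D + L) (Y(D, L) = -8 + (D - 46)/(L + D) = -8 + (-46 + D)/(D + L))
10813 - Y(r(-5), X(-2)) = 10813 - (-46 - 40*(-2) - 7*5)/(5 + 5*(-2)) = 10813 - (-46 - 8*(-10) - 35)/(5 - 10) = 10813 - (-46 + 80 - 35)/(-5) = 10813 - (-1)*(-1)/5 = 10813 - 1*1/5 = 10813 - 1/5 = 54064/5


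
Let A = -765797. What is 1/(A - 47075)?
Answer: -1/812872 ≈ -1.2302e-6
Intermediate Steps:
1/(A - 47075) = 1/(-765797 - 47075) = 1/(-812872) = -1/812872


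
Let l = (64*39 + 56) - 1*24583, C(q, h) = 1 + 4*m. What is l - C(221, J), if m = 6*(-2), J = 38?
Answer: -21984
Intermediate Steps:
m = -12
C(q, h) = -47 (C(q, h) = 1 + 4*(-12) = 1 - 48 = -47)
l = -22031 (l = (2496 + 56) - 24583 = 2552 - 24583 = -22031)
l - C(221, J) = -22031 - 1*(-47) = -22031 + 47 = -21984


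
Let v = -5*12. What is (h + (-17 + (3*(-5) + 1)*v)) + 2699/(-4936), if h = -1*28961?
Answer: -138891867/4936 ≈ -28139.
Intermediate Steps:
h = -28961
v = -60
(h + (-17 + (3*(-5) + 1)*v)) + 2699/(-4936) = (-28961 + (-17 + (3*(-5) + 1)*(-60))) + 2699/(-4936) = (-28961 + (-17 + (-15 + 1)*(-60))) + 2699*(-1/4936) = (-28961 + (-17 - 14*(-60))) - 2699/4936 = (-28961 + (-17 + 840)) - 2699/4936 = (-28961 + 823) - 2699/4936 = -28138 - 2699/4936 = -138891867/4936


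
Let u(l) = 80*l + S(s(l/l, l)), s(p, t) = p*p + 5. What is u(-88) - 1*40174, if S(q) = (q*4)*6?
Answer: -47070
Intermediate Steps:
s(p, t) = 5 + p² (s(p, t) = p² + 5 = 5 + p²)
S(q) = 24*q (S(q) = (4*q)*6 = 24*q)
u(l) = 144 + 80*l (u(l) = 80*l + 24*(5 + (l/l)²) = 80*l + 24*(5 + 1²) = 80*l + 24*(5 + 1) = 80*l + 24*6 = 80*l + 144 = 144 + 80*l)
u(-88) - 1*40174 = (144 + 80*(-88)) - 1*40174 = (144 - 7040) - 40174 = -6896 - 40174 = -47070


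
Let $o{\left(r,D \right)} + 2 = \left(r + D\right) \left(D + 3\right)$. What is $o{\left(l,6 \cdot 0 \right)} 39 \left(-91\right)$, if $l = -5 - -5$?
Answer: $7098$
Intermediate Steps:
$l = 0$ ($l = -5 + 5 = 0$)
$o{\left(r,D \right)} = -2 + \left(3 + D\right) \left(D + r\right)$ ($o{\left(r,D \right)} = -2 + \left(r + D\right) \left(D + 3\right) = -2 + \left(D + r\right) \left(3 + D\right) = -2 + \left(3 + D\right) \left(D + r\right)$)
$o{\left(l,6 \cdot 0 \right)} 39 \left(-91\right) = \left(-2 + \left(6 \cdot 0\right)^{2} + 3 \cdot 6 \cdot 0 + 3 \cdot 0 + 6 \cdot 0 \cdot 0\right) 39 \left(-91\right) = \left(-2 + 0^{2} + 3 \cdot 0 + 0 + 0 \cdot 0\right) 39 \left(-91\right) = \left(-2 + 0 + 0 + 0 + 0\right) 39 \left(-91\right) = \left(-2\right) 39 \left(-91\right) = \left(-78\right) \left(-91\right) = 7098$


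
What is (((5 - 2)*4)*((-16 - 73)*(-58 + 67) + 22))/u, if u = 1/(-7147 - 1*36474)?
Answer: 407769108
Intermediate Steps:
u = -1/43621 (u = 1/(-7147 - 36474) = 1/(-43621) = -1/43621 ≈ -2.2925e-5)
(((5 - 2)*4)*((-16 - 73)*(-58 + 67) + 22))/u = (((5 - 2)*4)*((-16 - 73)*(-58 + 67) + 22))/(-1/43621) = ((3*4)*(-89*9 + 22))*(-43621) = (12*(-801 + 22))*(-43621) = (12*(-779))*(-43621) = -9348*(-43621) = 407769108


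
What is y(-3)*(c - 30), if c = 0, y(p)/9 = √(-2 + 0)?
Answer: -270*I*√2 ≈ -381.84*I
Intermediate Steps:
y(p) = 9*I*√2 (y(p) = 9*√(-2 + 0) = 9*√(-2) = 9*(I*√2) = 9*I*√2)
y(-3)*(c - 30) = (9*I*√2)*(0 - 30) = (9*I*√2)*(-30) = -270*I*√2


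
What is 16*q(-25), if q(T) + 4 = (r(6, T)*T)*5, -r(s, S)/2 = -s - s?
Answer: -48064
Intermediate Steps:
r(s, S) = 4*s (r(s, S) = -2*(-s - s) = -(-4)*s = 4*s)
q(T) = -4 + 120*T (q(T) = -4 + ((4*6)*T)*5 = -4 + (24*T)*5 = -4 + 120*T)
16*q(-25) = 16*(-4 + 120*(-25)) = 16*(-4 - 3000) = 16*(-3004) = -48064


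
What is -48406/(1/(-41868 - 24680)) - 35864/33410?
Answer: 53812192144108/16705 ≈ 3.2213e+9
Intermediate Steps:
-48406/(1/(-41868 - 24680)) - 35864/33410 = -48406/(1/(-66548)) - 35864*1/33410 = -48406/(-1/66548) - 17932/16705 = -48406*(-66548) - 17932/16705 = 3221322488 - 17932/16705 = 53812192144108/16705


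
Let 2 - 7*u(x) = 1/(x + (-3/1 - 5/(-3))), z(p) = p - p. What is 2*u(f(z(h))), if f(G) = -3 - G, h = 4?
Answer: 58/91 ≈ 0.63736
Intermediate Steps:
z(p) = 0
u(x) = 2/7 - 1/(7*(-4/3 + x)) (u(x) = 2/7 - 1/(7*(x + (-3/1 - 5/(-3)))) = 2/7 - 1/(7*(x + (-3*1 - 5*(-⅓)))) = 2/7 - 1/(7*(x + (-3 + 5/3))) = 2/7 - 1/(7*(x - 4/3)) = 2/7 - 1/(7*(-4/3 + x)))
2*u(f(z(h))) = 2*((-11 + 6*(-3 - 1*0))/(7*(-4 + 3*(-3 - 1*0)))) = 2*((-11 + 6*(-3 + 0))/(7*(-4 + 3*(-3 + 0)))) = 2*((-11 + 6*(-3))/(7*(-4 + 3*(-3)))) = 2*((-11 - 18)/(7*(-4 - 9))) = 2*((⅐)*(-29)/(-13)) = 2*((⅐)*(-1/13)*(-29)) = 2*(29/91) = 58/91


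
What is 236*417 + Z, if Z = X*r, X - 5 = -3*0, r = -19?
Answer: 98317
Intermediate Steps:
X = 5 (X = 5 - 3*0 = 5 + 0 = 5)
Z = -95 (Z = 5*(-19) = -95)
236*417 + Z = 236*417 - 95 = 98412 - 95 = 98317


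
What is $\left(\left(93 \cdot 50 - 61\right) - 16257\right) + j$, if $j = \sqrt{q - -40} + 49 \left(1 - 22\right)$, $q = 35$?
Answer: $-12697 + 5 \sqrt{3} \approx -12688.0$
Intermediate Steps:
$j = -1029 + 5 \sqrt{3}$ ($j = \sqrt{35 - -40} + 49 \left(1 - 22\right) = \sqrt{35 + 40} + 49 \left(1 - 22\right) = \sqrt{75} + 49 \left(-21\right) = 5 \sqrt{3} - 1029 = -1029 + 5 \sqrt{3} \approx -1020.3$)
$\left(\left(93 \cdot 50 - 61\right) - 16257\right) + j = \left(\left(93 \cdot 50 - 61\right) - 16257\right) - \left(1029 - 5 \sqrt{3}\right) = \left(\left(4650 - 61\right) - 16257\right) - \left(1029 - 5 \sqrt{3}\right) = \left(4589 - 16257\right) - \left(1029 - 5 \sqrt{3}\right) = -11668 - \left(1029 - 5 \sqrt{3}\right) = -12697 + 5 \sqrt{3}$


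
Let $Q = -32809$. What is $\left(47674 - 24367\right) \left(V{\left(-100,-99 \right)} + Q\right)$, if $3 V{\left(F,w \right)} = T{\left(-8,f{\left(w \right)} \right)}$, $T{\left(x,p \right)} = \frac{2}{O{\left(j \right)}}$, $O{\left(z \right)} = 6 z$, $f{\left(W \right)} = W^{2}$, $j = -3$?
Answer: $- \frac{6882122036}{9} \approx -7.6468 \cdot 10^{8}$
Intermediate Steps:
$T{\left(x,p \right)} = - \frac{1}{9}$ ($T{\left(x,p \right)} = \frac{2}{6 \left(-3\right)} = \frac{2}{-18} = 2 \left(- \frac{1}{18}\right) = - \frac{1}{9}$)
$V{\left(F,w \right)} = - \frac{1}{27}$ ($V{\left(F,w \right)} = \frac{1}{3} \left(- \frac{1}{9}\right) = - \frac{1}{27}$)
$\left(47674 - 24367\right) \left(V{\left(-100,-99 \right)} + Q\right) = \left(47674 - 24367\right) \left(- \frac{1}{27} - 32809\right) = 23307 \left(- \frac{885844}{27}\right) = - \frac{6882122036}{9}$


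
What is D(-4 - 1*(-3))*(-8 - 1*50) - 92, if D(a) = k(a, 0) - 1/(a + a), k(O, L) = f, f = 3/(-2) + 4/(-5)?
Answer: 62/5 ≈ 12.400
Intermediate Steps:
f = -23/10 (f = 3*(-½) + 4*(-⅕) = -3/2 - ⅘ = -23/10 ≈ -2.3000)
k(O, L) = -23/10
D(a) = -23/10 - 1/(2*a) (D(a) = -23/10 - 1/(a + a) = -23/10 - 1/(2*a))
D(-4 - 1*(-3))*(-8 - 1*50) - 92 = ((-5 - 23*(-4 - 1*(-3)))/(10*(-4 - 1*(-3))))*(-8 - 1*50) - 92 = ((-5 - 23*(-4 + 3))/(10*(-4 + 3)))*(-8 - 50) - 92 = ((⅒)*(-5 - 23*(-1))/(-1))*(-58) - 92 = ((⅒)*(-1)*(-5 + 23))*(-58) - 92 = ((⅒)*(-1)*18)*(-58) - 92 = -9/5*(-58) - 92 = 522/5 - 92 = 62/5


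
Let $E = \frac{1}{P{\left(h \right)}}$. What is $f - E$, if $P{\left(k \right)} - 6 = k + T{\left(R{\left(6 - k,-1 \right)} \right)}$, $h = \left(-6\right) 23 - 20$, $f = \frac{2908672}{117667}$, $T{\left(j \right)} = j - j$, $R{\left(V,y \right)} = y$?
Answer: $\frac{23275569}{941336} \approx 24.726$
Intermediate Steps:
$T{\left(j \right)} = 0$
$f = \frac{153088}{6193}$ ($f = 2908672 \cdot \frac{1}{117667} = \frac{153088}{6193} \approx 24.72$)
$h = -158$ ($h = -138 - 20 = -158$)
$P{\left(k \right)} = 6 + k$ ($P{\left(k \right)} = 6 + \left(k + 0\right) = 6 + k$)
$E = - \frac{1}{152}$ ($E = \frac{1}{6 - 158} = \frac{1}{-152} = - \frac{1}{152} \approx -0.0065789$)
$f - E = \frac{153088}{6193} - - \frac{1}{152} = \frac{153088}{6193} + \frac{1}{152} = \frac{23275569}{941336}$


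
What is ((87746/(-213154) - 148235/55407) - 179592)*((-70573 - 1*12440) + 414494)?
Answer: -15284575574412633118/256743993 ≈ -5.9532e+10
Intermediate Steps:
((87746/(-213154) - 148235/55407) - 179592)*((-70573 - 1*12440) + 414494) = ((87746*(-1/213154) - 148235*1/55407) - 179592)*((-70573 - 12440) + 414494) = ((-43873/106577 - 6445/2409) - 179592)*(-83013 + 414494) = (-792578822/256743993 - 179592)*331481 = -46109959769678/256743993*331481 = -15284575574412633118/256743993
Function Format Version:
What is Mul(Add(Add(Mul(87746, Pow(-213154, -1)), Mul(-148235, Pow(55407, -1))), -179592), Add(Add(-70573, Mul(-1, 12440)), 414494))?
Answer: Rational(-15284575574412633118, 256743993) ≈ -5.9532e+10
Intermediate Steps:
Mul(Add(Add(Mul(87746, Pow(-213154, -1)), Mul(-148235, Pow(55407, -1))), -179592), Add(Add(-70573, Mul(-1, 12440)), 414494)) = Mul(Add(Add(Mul(87746, Rational(-1, 213154)), Mul(-148235, Rational(1, 55407))), -179592), Add(Add(-70573, -12440), 414494)) = Mul(Add(Add(Rational(-43873, 106577), Rational(-6445, 2409)), -179592), Add(-83013, 414494)) = Mul(Add(Rational(-792578822, 256743993), -179592), 331481) = Mul(Rational(-46109959769678, 256743993), 331481) = Rational(-15284575574412633118, 256743993)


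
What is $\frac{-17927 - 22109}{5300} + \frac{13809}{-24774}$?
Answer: $- \frac{88753297}{10941850} \approx -8.1114$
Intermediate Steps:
$\frac{-17927 - 22109}{5300} + \frac{13809}{-24774} = \left(-40036\right) \frac{1}{5300} + 13809 \left(- \frac{1}{24774}\right) = - \frac{10009}{1325} - \frac{4603}{8258} = - \frac{88753297}{10941850}$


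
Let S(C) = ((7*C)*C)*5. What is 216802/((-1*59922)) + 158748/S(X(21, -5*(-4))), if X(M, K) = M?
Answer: 342564377/51383115 ≈ 6.6669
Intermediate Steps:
S(C) = 35*C**2 (S(C) = (7*C**2)*5 = 35*C**2)
216802/((-1*59922)) + 158748/S(X(21, -5*(-4))) = 216802/((-1*59922)) + 158748/((35*21**2)) = 216802/(-59922) + 158748/((35*441)) = 216802*(-1/59922) + 158748/15435 = -108401/29961 + 158748*(1/15435) = -108401/29961 + 52916/5145 = 342564377/51383115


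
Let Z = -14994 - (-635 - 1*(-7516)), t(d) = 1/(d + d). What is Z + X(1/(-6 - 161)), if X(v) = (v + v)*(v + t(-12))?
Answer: -7320862309/334668 ≈ -21875.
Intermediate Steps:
t(d) = 1/(2*d)
X(v) = 2*v*(-1/24 + v) (X(v) = (v + v)*(v + (½)/(-12)) = (2*v)*(v + (½)*(-1/12)) = (2*v)*(v - 1/24) = (2*v)*(-1/24 + v) = 2*v*(-1/24 + v))
Z = -21875 (Z = -14994 - (-635 + 7516) = -14994 - 1*6881 = -14994 - 6881 = -21875)
Z + X(1/(-6 - 161)) = -21875 + (-1 + 24/(-6 - 161))/(12*(-6 - 161)) = -21875 + (1/12)*(-1 + 24/(-167))/(-167) = -21875 + (1/12)*(-1/167)*(-1 + 24*(-1/167)) = -21875 + (1/12)*(-1/167)*(-1 - 24/167) = -21875 + (1/12)*(-1/167)*(-191/167) = -21875 + 191/334668 = -7320862309/334668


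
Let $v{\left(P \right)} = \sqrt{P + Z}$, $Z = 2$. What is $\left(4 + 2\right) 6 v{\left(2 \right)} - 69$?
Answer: $3$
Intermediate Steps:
$v{\left(P \right)} = \sqrt{2 + P}$ ($v{\left(P \right)} = \sqrt{P + 2} = \sqrt{2 + P}$)
$\left(4 + 2\right) 6 v{\left(2 \right)} - 69 = \left(4 + 2\right) 6 \sqrt{2 + 2} - 69 = 6 \cdot 6 \sqrt{4} - 69 = 36 \cdot 2 - 69 = 72 - 69 = 3$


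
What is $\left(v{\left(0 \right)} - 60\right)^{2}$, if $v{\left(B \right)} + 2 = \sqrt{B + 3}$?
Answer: $\left(62 - \sqrt{3}\right)^{2} \approx 3632.2$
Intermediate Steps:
$v{\left(B \right)} = -2 + \sqrt{3 + B}$ ($v{\left(B \right)} = -2 + \sqrt{B + 3} = -2 + \sqrt{3 + B}$)
$\left(v{\left(0 \right)} - 60\right)^{2} = \left(\left(-2 + \sqrt{3 + 0}\right) - 60\right)^{2} = \left(\left(-2 + \sqrt{3}\right) - 60\right)^{2} = \left(-62 + \sqrt{3}\right)^{2}$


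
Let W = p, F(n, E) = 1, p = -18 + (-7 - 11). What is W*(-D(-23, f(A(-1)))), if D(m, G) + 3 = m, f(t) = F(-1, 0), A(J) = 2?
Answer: -936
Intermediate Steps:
p = -36 (p = -18 - 18 = -36)
f(t) = 1
D(m, G) = -3 + m
W = -36
W*(-D(-23, f(A(-1)))) = -(-36)*(-3 - 23) = -(-36)*(-26) = -36*26 = -936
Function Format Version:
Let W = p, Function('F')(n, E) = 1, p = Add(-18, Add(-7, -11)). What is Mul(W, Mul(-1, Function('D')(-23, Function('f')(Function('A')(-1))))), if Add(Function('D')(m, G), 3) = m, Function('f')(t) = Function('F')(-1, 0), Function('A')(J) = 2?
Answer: -936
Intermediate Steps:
p = -36 (p = Add(-18, -18) = -36)
Function('f')(t) = 1
Function('D')(m, G) = Add(-3, m)
W = -36
Mul(W, Mul(-1, Function('D')(-23, Function('f')(Function('A')(-1))))) = Mul(-36, Mul(-1, Add(-3, -23))) = Mul(-36, Mul(-1, -26)) = Mul(-36, 26) = -936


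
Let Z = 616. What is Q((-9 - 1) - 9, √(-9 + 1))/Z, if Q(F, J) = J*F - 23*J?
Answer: -3*I*√2/22 ≈ -0.19285*I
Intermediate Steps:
Q(F, J) = -23*J + F*J (Q(F, J) = F*J - 23*J = -23*J + F*J)
Q((-9 - 1) - 9, √(-9 + 1))/Z = (√(-9 + 1)*(-23 + ((-9 - 1) - 9)))/616 = (√(-8)*(-23 + (-10 - 9)))*(1/616) = ((2*I*√2)*(-23 - 19))*(1/616) = ((2*I*√2)*(-42))*(1/616) = -84*I*√2*(1/616) = -3*I*√2/22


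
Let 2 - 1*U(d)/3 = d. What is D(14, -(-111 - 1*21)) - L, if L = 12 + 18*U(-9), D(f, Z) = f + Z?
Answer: -460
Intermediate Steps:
U(d) = 6 - 3*d
D(f, Z) = Z + f
L = 606 (L = 12 + 18*(6 - 3*(-9)) = 12 + 18*(6 + 27) = 12 + 18*33 = 12 + 594 = 606)
D(14, -(-111 - 1*21)) - L = (-(-111 - 1*21) + 14) - 1*606 = (-(-111 - 21) + 14) - 606 = (-1*(-132) + 14) - 606 = (132 + 14) - 606 = 146 - 606 = -460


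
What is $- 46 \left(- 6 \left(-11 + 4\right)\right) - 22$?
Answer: $-1954$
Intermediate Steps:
$- 46 \left(- 6 \left(-11 + 4\right)\right) - 22 = - 46 \left(\left(-6\right) \left(-7\right)\right) - 22 = \left(-46\right) 42 - 22 = -1932 - 22 = -1954$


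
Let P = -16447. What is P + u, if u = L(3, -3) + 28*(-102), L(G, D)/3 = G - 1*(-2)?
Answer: -19288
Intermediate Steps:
L(G, D) = 6 + 3*G (L(G, D) = 3*(G - 1*(-2)) = 3*(G + 2) = 3*(2 + G) = 6 + 3*G)
u = -2841 (u = (6 + 3*3) + 28*(-102) = (6 + 9) - 2856 = 15 - 2856 = -2841)
P + u = -16447 - 2841 = -19288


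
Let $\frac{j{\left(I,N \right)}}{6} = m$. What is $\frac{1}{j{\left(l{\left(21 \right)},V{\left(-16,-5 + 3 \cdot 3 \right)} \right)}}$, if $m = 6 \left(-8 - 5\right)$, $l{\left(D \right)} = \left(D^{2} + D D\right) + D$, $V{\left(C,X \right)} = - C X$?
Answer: $- \frac{1}{468} \approx -0.0021368$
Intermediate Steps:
$V{\left(C,X \right)} = - C X$
$l{\left(D \right)} = D + 2 D^{2}$ ($l{\left(D \right)} = \left(D^{2} + D^{2}\right) + D = 2 D^{2} + D = D + 2 D^{2}$)
$m = -78$ ($m = 6 \left(-13\right) = -78$)
$j{\left(I,N \right)} = -468$ ($j{\left(I,N \right)} = 6 \left(-78\right) = -468$)
$\frac{1}{j{\left(l{\left(21 \right)},V{\left(-16,-5 + 3 \cdot 3 \right)} \right)}} = \frac{1}{-468} = - \frac{1}{468}$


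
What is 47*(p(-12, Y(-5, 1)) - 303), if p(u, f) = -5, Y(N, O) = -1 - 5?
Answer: -14476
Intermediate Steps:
Y(N, O) = -6
47*(p(-12, Y(-5, 1)) - 303) = 47*(-5 - 303) = 47*(-308) = -14476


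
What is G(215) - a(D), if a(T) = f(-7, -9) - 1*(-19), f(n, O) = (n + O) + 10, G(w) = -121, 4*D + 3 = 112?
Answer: -134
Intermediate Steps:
D = 109/4 (D = -¾ + (¼)*112 = -¾ + 28 = 109/4 ≈ 27.250)
f(n, O) = 10 + O + n (f(n, O) = (O + n) + 10 = 10 + O + n)
a(T) = 13 (a(T) = (10 - 9 - 7) - 1*(-19) = -6 + 19 = 13)
G(215) - a(D) = -121 - 1*13 = -121 - 13 = -134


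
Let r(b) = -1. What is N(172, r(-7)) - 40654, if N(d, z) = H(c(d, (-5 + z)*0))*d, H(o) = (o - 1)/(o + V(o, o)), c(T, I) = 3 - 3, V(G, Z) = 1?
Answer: -40826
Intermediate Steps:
c(T, I) = 0
H(o) = (-1 + o)/(1 + o) (H(o) = (o - 1)/(o + 1) = (-1 + o)/(1 + o))
N(d, z) = -d (N(d, z) = ((-1 + 0)/(1 + 0))*d = (-1/1)*d = (1*(-1))*d = -d)
N(172, r(-7)) - 40654 = -1*172 - 40654 = -172 - 40654 = -40826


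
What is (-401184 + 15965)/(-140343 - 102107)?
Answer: 385219/242450 ≈ 1.5889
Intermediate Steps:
(-401184 + 15965)/(-140343 - 102107) = -385219/(-242450) = -385219*(-1/242450) = 385219/242450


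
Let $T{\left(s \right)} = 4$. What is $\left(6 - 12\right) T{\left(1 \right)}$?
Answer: $-24$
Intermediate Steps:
$\left(6 - 12\right) T{\left(1 \right)} = \left(6 - 12\right) 4 = \left(-6\right) 4 = -24$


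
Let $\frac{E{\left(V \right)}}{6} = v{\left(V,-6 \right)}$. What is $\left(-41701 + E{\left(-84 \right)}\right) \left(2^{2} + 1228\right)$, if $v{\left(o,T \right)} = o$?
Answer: $-51996560$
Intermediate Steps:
$E{\left(V \right)} = 6 V$
$\left(-41701 + E{\left(-84 \right)}\right) \left(2^{2} + 1228\right) = \left(-41701 + 6 \left(-84\right)\right) \left(2^{2} + 1228\right) = \left(-41701 - 504\right) \left(4 + 1228\right) = \left(-42205\right) 1232 = -51996560$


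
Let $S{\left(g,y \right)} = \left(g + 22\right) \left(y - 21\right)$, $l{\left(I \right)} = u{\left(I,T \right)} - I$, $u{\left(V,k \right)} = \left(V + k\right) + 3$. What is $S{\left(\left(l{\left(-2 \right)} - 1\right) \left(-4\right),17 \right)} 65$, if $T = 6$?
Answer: $2600$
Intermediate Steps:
$u{\left(V,k \right)} = 3 + V + k$
$l{\left(I \right)} = 9$ ($l{\left(I \right)} = \left(3 + I + 6\right) - I = \left(9 + I\right) - I = 9$)
$S{\left(g,y \right)} = \left(-21 + y\right) \left(22 + g\right)$ ($S{\left(g,y \right)} = \left(22 + g\right) \left(-21 + y\right) = \left(-21 + y\right) \left(22 + g\right)$)
$S{\left(\left(l{\left(-2 \right)} - 1\right) \left(-4\right),17 \right)} 65 = \left(-462 - 21 \left(9 - 1\right) \left(-4\right) + 22 \cdot 17 + \left(9 - 1\right) \left(-4\right) 17\right) 65 = \left(-462 - 21 \left(9 - 1\right) \left(-4\right) + 374 + \left(9 - 1\right) \left(-4\right) 17\right) 65 = \left(-462 - 21 \cdot 8 \left(-4\right) + 374 + 8 \left(-4\right) 17\right) 65 = \left(-462 - -672 + 374 - 544\right) 65 = \left(-462 + 672 + 374 - 544\right) 65 = 40 \cdot 65 = 2600$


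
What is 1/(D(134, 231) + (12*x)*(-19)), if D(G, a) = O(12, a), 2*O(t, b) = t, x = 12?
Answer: -1/2730 ≈ -0.00036630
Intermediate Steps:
O(t, b) = t/2
D(G, a) = 6 (D(G, a) = (½)*12 = 6)
1/(D(134, 231) + (12*x)*(-19)) = 1/(6 + (12*12)*(-19)) = 1/(6 + 144*(-19)) = 1/(6 - 2736) = 1/(-2730) = -1/2730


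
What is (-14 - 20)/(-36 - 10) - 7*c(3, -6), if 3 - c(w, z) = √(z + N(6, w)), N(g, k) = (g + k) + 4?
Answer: -466/23 + 7*√7 ≈ -1.7406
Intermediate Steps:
N(g, k) = 4 + g + k
c(w, z) = 3 - √(10 + w + z) (c(w, z) = 3 - √(z + (4 + 6 + w)) = 3 - √(z + (10 + w)) = 3 - √(10 + w + z))
(-14 - 20)/(-36 - 10) - 7*c(3, -6) = (-14 - 20)/(-36 - 10) - 7*(3 - √(10 + 3 - 6)) = -34/(-46) - 7*(3 - √7) = -34*(-1/46) + (-21 + 7*√7) = 17/23 + (-21 + 7*√7) = -466/23 + 7*√7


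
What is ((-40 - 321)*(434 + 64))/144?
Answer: -29963/24 ≈ -1248.5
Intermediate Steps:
((-40 - 321)*(434 + 64))/144 = -361*498*(1/144) = -179778*1/144 = -29963/24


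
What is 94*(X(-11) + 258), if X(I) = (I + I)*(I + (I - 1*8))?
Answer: 86292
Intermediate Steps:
X(I) = 2*I*(-8 + 2*I) (X(I) = (2*I)*(I + (I - 8)) = (2*I)*(I + (-8 + I)) = (2*I)*(-8 + 2*I) = 2*I*(-8 + 2*I))
94*(X(-11) + 258) = 94*(4*(-11)*(-4 - 11) + 258) = 94*(4*(-11)*(-15) + 258) = 94*(660 + 258) = 94*918 = 86292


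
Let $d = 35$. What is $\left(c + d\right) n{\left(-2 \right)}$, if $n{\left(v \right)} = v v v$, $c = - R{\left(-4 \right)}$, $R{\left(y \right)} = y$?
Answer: $-312$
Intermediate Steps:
$c = 4$ ($c = \left(-1\right) \left(-4\right) = 4$)
$n{\left(v \right)} = v^{3}$ ($n{\left(v \right)} = v^{2} v = v^{3}$)
$\left(c + d\right) n{\left(-2 \right)} = \left(4 + 35\right) \left(-2\right)^{3} = 39 \left(-8\right) = -312$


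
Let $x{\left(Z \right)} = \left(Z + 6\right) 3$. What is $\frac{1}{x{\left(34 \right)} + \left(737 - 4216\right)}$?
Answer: $- \frac{1}{3359} \approx -0.00029771$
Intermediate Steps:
$x{\left(Z \right)} = 18 + 3 Z$ ($x{\left(Z \right)} = \left(6 + Z\right) 3 = 18 + 3 Z$)
$\frac{1}{x{\left(34 \right)} + \left(737 - 4216\right)} = \frac{1}{\left(18 + 3 \cdot 34\right) + \left(737 - 4216\right)} = \frac{1}{\left(18 + 102\right) + \left(737 - 4216\right)} = \frac{1}{120 - 3479} = \frac{1}{-3359} = - \frac{1}{3359}$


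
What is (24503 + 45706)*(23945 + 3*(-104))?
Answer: 1659249297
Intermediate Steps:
(24503 + 45706)*(23945 + 3*(-104)) = 70209*(23945 - 312) = 70209*23633 = 1659249297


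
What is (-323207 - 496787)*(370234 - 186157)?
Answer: -150942035538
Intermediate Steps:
(-323207 - 496787)*(370234 - 186157) = -819994*184077 = -150942035538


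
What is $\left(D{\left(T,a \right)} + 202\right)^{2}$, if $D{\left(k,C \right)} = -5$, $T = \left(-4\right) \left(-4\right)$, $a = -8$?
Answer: $38809$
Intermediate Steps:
$T = 16$
$\left(D{\left(T,a \right)} + 202\right)^{2} = \left(-5 + 202\right)^{2} = 197^{2} = 38809$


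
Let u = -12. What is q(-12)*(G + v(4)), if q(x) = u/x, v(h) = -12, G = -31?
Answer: -43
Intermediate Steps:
q(x) = -12/x
q(-12)*(G + v(4)) = (-12/(-12))*(-31 - 12) = -12*(-1/12)*(-43) = 1*(-43) = -43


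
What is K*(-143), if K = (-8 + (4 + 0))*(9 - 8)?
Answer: 572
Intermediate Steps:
K = -4 (K = (-8 + 4)*1 = -4*1 = -4)
K*(-143) = -4*(-143) = 572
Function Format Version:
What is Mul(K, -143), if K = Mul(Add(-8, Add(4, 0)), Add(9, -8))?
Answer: 572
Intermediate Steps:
K = -4 (K = Mul(Add(-8, 4), 1) = Mul(-4, 1) = -4)
Mul(K, -143) = Mul(-4, -143) = 572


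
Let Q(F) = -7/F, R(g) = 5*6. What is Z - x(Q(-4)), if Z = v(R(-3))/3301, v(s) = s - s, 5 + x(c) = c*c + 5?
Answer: -49/16 ≈ -3.0625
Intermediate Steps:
R(g) = 30
x(c) = c² (x(c) = -5 + (c*c + 5) = -5 + (c² + 5) = -5 + (5 + c²) = c²)
v(s) = 0
Z = 0 (Z = 0/3301 = 0*(1/3301) = 0)
Z - x(Q(-4)) = 0 - (-7/(-4))² = 0 - (-7*(-¼))² = 0 - (7/4)² = 0 - 1*49/16 = 0 - 49/16 = -49/16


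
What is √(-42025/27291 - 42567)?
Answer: I*√31704992358402/27291 ≈ 206.32*I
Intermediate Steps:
√(-42025/27291 - 42567) = √(-1161738022/27291) = I*√31704992358402/27291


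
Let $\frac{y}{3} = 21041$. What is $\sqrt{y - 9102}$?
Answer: $\sqrt{54021} \approx 232.42$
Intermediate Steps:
$y = 63123$ ($y = 3 \cdot 21041 = 63123$)
$\sqrt{y - 9102} = \sqrt{63123 - 9102} = \sqrt{54021}$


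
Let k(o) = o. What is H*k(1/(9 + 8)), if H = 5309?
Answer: 5309/17 ≈ 312.29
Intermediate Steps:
H*k(1/(9 + 8)) = 5309/(9 + 8) = 5309/17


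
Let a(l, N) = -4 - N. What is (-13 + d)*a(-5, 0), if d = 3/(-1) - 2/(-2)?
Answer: 60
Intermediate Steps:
d = -2 (d = 3*(-1) - 2*(-½) = -3 + 1 = -2)
(-13 + d)*a(-5, 0) = (-13 - 2)*(-4 - 1*0) = -15*(-4 + 0) = -15*(-4) = 60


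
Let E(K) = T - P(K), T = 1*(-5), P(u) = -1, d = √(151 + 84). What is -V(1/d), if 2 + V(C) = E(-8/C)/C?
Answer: 2 + 4*√235 ≈ 63.319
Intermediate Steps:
d = √235 ≈ 15.330
T = -5
E(K) = -4 (E(K) = -5 - 1*(-1) = -5 + 1 = -4)
V(C) = -2 - 4/C
-V(1/d) = -(-2 - 4*√235) = 2 + 4*√235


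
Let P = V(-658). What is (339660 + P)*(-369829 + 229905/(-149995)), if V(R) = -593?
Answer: -28715988397864/229 ≈ -1.2540e+11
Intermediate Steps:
P = -593
(339660 + P)*(-369829 + 229905/(-149995)) = (339660 - 593)*(-369829 + 229905/(-149995)) = 339067*(-369829 + 229905*(-1/149995)) = 339067*(-369829 - 351/229) = 339067*(-84691192/229) = -28715988397864/229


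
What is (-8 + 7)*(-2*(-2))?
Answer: -4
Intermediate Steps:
(-8 + 7)*(-2*(-2)) = -1*4 = -4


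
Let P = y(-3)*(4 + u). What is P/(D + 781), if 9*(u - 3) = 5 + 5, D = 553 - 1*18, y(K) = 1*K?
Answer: -73/3948 ≈ -0.018490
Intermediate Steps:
y(K) = K
D = 535 (D = 553 - 18 = 535)
u = 37/9 (u = 3 + (5 + 5)/9 = 3 + (⅑)*10 = 3 + 10/9 = 37/9 ≈ 4.1111)
P = -73/3 (P = -3*(4 + 37/9) = -3*73/9 = -73/3 ≈ -24.333)
P/(D + 781) = -73/3/(535 + 781) = -73/3/1316 = (1/1316)*(-73/3) = -73/3948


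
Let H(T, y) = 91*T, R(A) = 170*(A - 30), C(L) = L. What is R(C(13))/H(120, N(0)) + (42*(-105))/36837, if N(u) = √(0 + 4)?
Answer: -1717957/4469556 ≈ -0.38437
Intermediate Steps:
N(u) = 2 (N(u) = √4 = 2)
R(A) = -5100 + 170*A (R(A) = 170*(-30 + A) = -5100 + 170*A)
R(C(13))/H(120, N(0)) + (42*(-105))/36837 = (-5100 + 170*13)/((91*120)) + (42*(-105))/36837 = (-5100 + 2210)/10920 - 4410*1/36837 = -2890*1/10920 - 490/4093 = -289/1092 - 490/4093 = -1717957/4469556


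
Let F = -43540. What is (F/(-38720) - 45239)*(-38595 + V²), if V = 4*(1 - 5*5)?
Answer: 2573028302733/1936 ≈ 1.3290e+9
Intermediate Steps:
V = -96 (V = 4*(1 - 25) = 4*(-24) = -96)
(F/(-38720) - 45239)*(-38595 + V²) = (-43540/(-38720) - 45239)*(-38595 + (-96)²) = (-43540*(-1/38720) - 45239)*(-38595 + 9216) = (2177/1936 - 45239)*(-29379) = -87580527/1936*(-29379) = 2573028302733/1936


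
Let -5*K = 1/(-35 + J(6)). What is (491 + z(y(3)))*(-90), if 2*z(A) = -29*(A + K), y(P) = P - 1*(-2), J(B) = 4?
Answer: -1167354/31 ≈ -37657.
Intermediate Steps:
y(P) = 2 + P (y(P) = P + 2 = 2 + P)
K = 1/155 (K = -1/(5*(-35 + 4)) = -⅕/(-31) = -⅕*(-1/31) = 1/155 ≈ 0.0064516)
z(A) = -29/310 - 29*A/2 (z(A) = (-29*(A + 1/155))/2 = (-29*(1/155 + A))/2 = (-29/155 - 29*A)/2 = -29/310 - 29*A/2)
(491 + z(y(3)))*(-90) = (491 + (-29/310 - 29*(2 + 3)/2))*(-90) = (491 + (-29/310 - 29/2*5))*(-90) = (491 + (-29/310 - 145/2))*(-90) = (491 - 11252/155)*(-90) = (64853/155)*(-90) = -1167354/31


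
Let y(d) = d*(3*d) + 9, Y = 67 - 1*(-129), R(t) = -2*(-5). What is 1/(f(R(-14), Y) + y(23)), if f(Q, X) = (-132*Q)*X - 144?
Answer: -1/257268 ≈ -3.8870e-6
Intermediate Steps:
R(t) = 10
Y = 196 (Y = 67 + 129 = 196)
y(d) = 9 + 3*d² (y(d) = 3*d² + 9 = 9 + 3*d²)
f(Q, X) = -144 - 132*Q*X (f(Q, X) = -132*Q*X - 144 = -144 - 132*Q*X)
1/(f(R(-14), Y) + y(23)) = 1/((-144 - 132*10*196) + (9 + 3*23²)) = 1/((-144 - 258720) + (9 + 3*529)) = 1/(-258864 + (9 + 1587)) = 1/(-258864 + 1596) = 1/(-257268) = -1/257268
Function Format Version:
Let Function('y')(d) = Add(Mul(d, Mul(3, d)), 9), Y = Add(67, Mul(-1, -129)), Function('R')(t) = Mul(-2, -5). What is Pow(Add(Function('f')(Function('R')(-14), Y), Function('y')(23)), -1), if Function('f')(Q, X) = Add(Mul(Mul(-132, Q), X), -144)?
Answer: Rational(-1, 257268) ≈ -3.8870e-6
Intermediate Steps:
Function('R')(t) = 10
Y = 196 (Y = Add(67, 129) = 196)
Function('y')(d) = Add(9, Mul(3, Pow(d, 2))) (Function('y')(d) = Add(Mul(3, Pow(d, 2)), 9) = Add(9, Mul(3, Pow(d, 2))))
Function('f')(Q, X) = Add(-144, Mul(-132, Q, X)) (Function('f')(Q, X) = Add(Mul(-132, Q, X), -144) = Add(-144, Mul(-132, Q, X)))
Pow(Add(Function('f')(Function('R')(-14), Y), Function('y')(23)), -1) = Pow(Add(Add(-144, Mul(-132, 10, 196)), Add(9, Mul(3, Pow(23, 2)))), -1) = Pow(Add(Add(-144, -258720), Add(9, Mul(3, 529))), -1) = Pow(Add(-258864, Add(9, 1587)), -1) = Pow(Add(-258864, 1596), -1) = Pow(-257268, -1) = Rational(-1, 257268)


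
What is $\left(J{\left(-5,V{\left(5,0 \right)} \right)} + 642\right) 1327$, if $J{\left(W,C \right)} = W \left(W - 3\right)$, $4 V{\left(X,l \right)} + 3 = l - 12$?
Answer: $905014$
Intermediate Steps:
$V{\left(X,l \right)} = - \frac{15}{4} + \frac{l}{4}$ ($V{\left(X,l \right)} = - \frac{3}{4} + \frac{l - 12}{4} = - \frac{3}{4} + \frac{-12 + l}{4} = - \frac{3}{4} + \left(-3 + \frac{l}{4}\right) = - \frac{15}{4} + \frac{l}{4}$)
$J{\left(W,C \right)} = W \left(-3 + W\right)$
$\left(J{\left(-5,V{\left(5,0 \right)} \right)} + 642\right) 1327 = \left(- 5 \left(-3 - 5\right) + 642\right) 1327 = \left(\left(-5\right) \left(-8\right) + 642\right) 1327 = \left(40 + 642\right) 1327 = 682 \cdot 1327 = 905014$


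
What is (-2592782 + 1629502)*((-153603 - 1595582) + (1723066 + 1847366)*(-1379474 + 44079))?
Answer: 4592860077462626000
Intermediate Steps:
(-2592782 + 1629502)*((-153603 - 1595582) + (1723066 + 1847366)*(-1379474 + 44079)) = -963280*(-1749185 + 3570432*(-1335395)) = -963280*(-1749185 - 4767937040640) = -963280*(-4767938789825) = 4592860077462626000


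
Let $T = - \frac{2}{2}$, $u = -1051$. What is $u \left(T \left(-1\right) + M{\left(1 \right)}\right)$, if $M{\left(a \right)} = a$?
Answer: $-2102$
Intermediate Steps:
$T = -1$ ($T = \left(-2\right) \frac{1}{2} = -1$)
$u \left(T \left(-1\right) + M{\left(1 \right)}\right) = - 1051 \left(\left(-1\right) \left(-1\right) + 1\right) = - 1051 \left(1 + 1\right) = \left(-1051\right) 2 = -2102$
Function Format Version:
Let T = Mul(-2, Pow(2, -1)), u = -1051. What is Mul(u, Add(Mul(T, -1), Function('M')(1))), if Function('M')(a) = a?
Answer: -2102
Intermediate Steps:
T = -1 (T = Mul(-2, Rational(1, 2)) = -1)
Mul(u, Add(Mul(T, -1), Function('M')(1))) = Mul(-1051, Add(Mul(-1, -1), 1)) = Mul(-1051, Add(1, 1)) = Mul(-1051, 2) = -2102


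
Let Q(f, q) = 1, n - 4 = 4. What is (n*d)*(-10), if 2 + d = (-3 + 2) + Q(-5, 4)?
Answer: 160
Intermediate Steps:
n = 8 (n = 4 + 4 = 8)
d = -2 (d = -2 + ((-3 + 2) + 1) = -2 + (-1 + 1) = -2 + 0 = -2)
(n*d)*(-10) = (8*(-2))*(-10) = -16*(-10) = 160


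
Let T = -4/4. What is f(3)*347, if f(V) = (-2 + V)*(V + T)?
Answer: 694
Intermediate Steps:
T = -1 (T = -4*1/4 = -1)
f(V) = (-1 + V)*(-2 + V) (f(V) = (-2 + V)*(V - 1) = (-2 + V)*(-1 + V) = (-1 + V)*(-2 + V))
f(3)*347 = (2 + 3**2 - 3*3)*347 = (2 + 9 - 9)*347 = 2*347 = 694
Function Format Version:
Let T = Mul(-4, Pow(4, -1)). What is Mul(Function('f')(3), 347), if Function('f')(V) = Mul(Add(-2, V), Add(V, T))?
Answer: 694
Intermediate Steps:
T = -1 (T = Mul(-4, Rational(1, 4)) = -1)
Function('f')(V) = Mul(Add(-1, V), Add(-2, V)) (Function('f')(V) = Mul(Add(-2, V), Add(V, -1)) = Mul(Add(-2, V), Add(-1, V)) = Mul(Add(-1, V), Add(-2, V)))
Mul(Function('f')(3), 347) = Mul(Add(2, Pow(3, 2), Mul(-3, 3)), 347) = Mul(Add(2, 9, -9), 347) = Mul(2, 347) = 694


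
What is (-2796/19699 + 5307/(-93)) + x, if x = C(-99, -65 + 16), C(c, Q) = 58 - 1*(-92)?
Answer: 56666143/610669 ≈ 92.794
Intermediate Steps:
C(c, Q) = 150 (C(c, Q) = 58 + 92 = 150)
x = 150
(-2796/19699 + 5307/(-93)) + x = (-2796/19699 + 5307/(-93)) + 150 = (-2796*1/19699 + 5307*(-1/93)) + 150 = (-2796/19699 - 1769/31) + 150 = -34934207/610669 + 150 = 56666143/610669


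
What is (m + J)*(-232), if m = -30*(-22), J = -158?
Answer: -116464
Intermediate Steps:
m = 660
(m + J)*(-232) = (660 - 158)*(-232) = 502*(-232) = -116464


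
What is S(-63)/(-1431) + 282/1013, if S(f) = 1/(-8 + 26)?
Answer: 7262743/26092854 ≈ 0.27834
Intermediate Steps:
S(f) = 1/18
S(-63)/(-1431) + 282/1013 = (1/18)/(-1431) + 282/1013 = (1/18)*(-1/1431) + 282*(1/1013) = -1/25758 + 282/1013 = 7262743/26092854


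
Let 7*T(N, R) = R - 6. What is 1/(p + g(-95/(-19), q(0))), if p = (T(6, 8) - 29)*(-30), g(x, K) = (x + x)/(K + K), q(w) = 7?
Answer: 7/6035 ≈ 0.0011599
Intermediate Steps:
T(N, R) = -6/7 + R/7 (T(N, R) = (R - 6)/7 = (-6 + R)/7 = -6/7 + R/7)
g(x, K) = x/K (g(x, K) = (2*x)/((2*K)) = (2*x)*(1/(2*K)) = x/K)
p = 6030/7 (p = ((-6/7 + (⅐)*8) - 29)*(-30) = ((-6/7 + 8/7) - 29)*(-30) = (2/7 - 29)*(-30) = -201/7*(-30) = 6030/7 ≈ 861.43)
1/(p + g(-95/(-19), q(0))) = 1/(6030/7 - 95/(-19)/7) = 1/(6030/7 - 95*(-1/19)*(⅐)) = 1/(6030/7 + 5*(⅐)) = 1/(6030/7 + 5/7) = 1/(6035/7) = 7/6035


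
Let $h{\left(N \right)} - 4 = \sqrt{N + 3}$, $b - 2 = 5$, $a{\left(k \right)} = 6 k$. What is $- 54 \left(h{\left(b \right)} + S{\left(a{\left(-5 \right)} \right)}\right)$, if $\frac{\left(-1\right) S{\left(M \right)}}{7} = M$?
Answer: $-11556 - 54 \sqrt{10} \approx -11727.0$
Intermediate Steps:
$b = 7$ ($b = 2 + 5 = 7$)
$h{\left(N \right)} = 4 + \sqrt{3 + N}$ ($h{\left(N \right)} = 4 + \sqrt{N + 3} = 4 + \sqrt{3 + N}$)
$S{\left(M \right)} = - 7 M$
$- 54 \left(h{\left(b \right)} + S{\left(a{\left(-5 \right)} \right)}\right) = - 54 \left(\left(4 + \sqrt{3 + 7}\right) - 7 \cdot 6 \left(-5\right)\right) = - 54 \left(\left(4 + \sqrt{10}\right) - -210\right) = - 54 \left(\left(4 + \sqrt{10}\right) + 210\right) = - 54 \left(214 + \sqrt{10}\right) = -11556 - 54 \sqrt{10}$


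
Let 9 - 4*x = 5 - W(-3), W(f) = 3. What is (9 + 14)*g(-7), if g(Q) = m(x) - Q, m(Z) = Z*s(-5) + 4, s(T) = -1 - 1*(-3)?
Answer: 667/2 ≈ 333.50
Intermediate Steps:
s(T) = 2 (s(T) = -1 + 3 = 2)
x = 7/4 (x = 9/4 - (5 - 1*3)/4 = 9/4 - (5 - 3)/4 = 9/4 - ¼*2 = 9/4 - ½ = 7/4 ≈ 1.7500)
m(Z) = 4 + 2*Z (m(Z) = Z*2 + 4 = 2*Z + 4 = 4 + 2*Z)
g(Q) = 15/2 - Q (g(Q) = (4 + 2*(7/4)) - Q = (4 + 7/2) - Q = 15/2 - Q)
(9 + 14)*g(-7) = (9 + 14)*(15/2 - 1*(-7)) = 23*(15/2 + 7) = 23*(29/2) = 667/2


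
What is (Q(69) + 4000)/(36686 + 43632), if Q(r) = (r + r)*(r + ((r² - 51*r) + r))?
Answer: 97220/40159 ≈ 2.4209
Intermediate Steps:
Q(r) = 2*r*(r² - 49*r) (Q(r) = (2*r)*(r + (r² - 50*r)) = (2*r)*(r² - 49*r) = 2*r*(r² - 49*r))
(Q(69) + 4000)/(36686 + 43632) = (2*69²*(-49 + 69) + 4000)/(36686 + 43632) = (2*4761*20 + 4000)/80318 = (190440 + 4000)*(1/80318) = 194440*(1/80318) = 97220/40159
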